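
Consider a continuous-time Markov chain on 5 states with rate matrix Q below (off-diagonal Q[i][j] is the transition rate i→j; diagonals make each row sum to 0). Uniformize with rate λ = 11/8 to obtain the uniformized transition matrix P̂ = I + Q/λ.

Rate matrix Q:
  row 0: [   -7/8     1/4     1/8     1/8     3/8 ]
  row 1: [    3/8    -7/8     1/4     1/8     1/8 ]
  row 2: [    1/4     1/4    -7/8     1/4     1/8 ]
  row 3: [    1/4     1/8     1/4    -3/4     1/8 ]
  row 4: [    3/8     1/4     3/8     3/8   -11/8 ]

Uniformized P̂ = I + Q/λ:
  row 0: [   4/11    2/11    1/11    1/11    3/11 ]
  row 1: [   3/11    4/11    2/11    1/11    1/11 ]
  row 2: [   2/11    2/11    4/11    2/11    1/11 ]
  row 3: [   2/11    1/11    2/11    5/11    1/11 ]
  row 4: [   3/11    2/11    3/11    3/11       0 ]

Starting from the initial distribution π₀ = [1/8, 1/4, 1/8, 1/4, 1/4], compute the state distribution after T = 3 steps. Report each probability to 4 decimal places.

π = [0.2576, 0.1983, 0.2079, 0.2107, 0.1255]

t=0: π = [0.1250, 0.2500, 0.1250, 0.2500, 0.2500]
t=1: π = [0.2500, 0.2045, 0.2159, 0.2386, 0.0909]
t=2: π = [0.2541, 0.1973, 0.2066, 0.2138, 0.1281]
t=3: π = [0.2576, 0.1983, 0.2079, 0.2107, 0.1255]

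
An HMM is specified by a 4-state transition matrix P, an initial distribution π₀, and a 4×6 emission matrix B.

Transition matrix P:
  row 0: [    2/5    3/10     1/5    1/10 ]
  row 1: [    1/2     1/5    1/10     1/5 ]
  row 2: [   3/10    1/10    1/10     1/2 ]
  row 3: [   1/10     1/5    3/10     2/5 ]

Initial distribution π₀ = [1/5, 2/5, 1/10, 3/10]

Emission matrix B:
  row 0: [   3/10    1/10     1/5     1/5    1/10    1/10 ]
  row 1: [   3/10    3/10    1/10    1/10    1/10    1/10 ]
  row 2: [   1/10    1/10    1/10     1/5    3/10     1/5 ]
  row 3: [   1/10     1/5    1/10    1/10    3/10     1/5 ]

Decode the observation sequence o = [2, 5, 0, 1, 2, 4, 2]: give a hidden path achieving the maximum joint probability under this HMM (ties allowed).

path = [1, 0, 0, 1, 0, 2, 0]

t=0: δ = [4.000e-02, 4.000e-02, 1.000e-02, 3.000e-02]  (obs o_0=2)
t=1: δ = [2.000e-03, 1.200e-03, 1.800e-03, 2.400e-03]  ψ = [1, 0, 3, 3]  (obs o_1=5)
t=2: δ = [2.400e-04, 1.800e-04, 7.200e-05, 9.600e-05]  ψ = [0, 0, 3, 3]  (obs o_2=0)
t=3: δ = [9.600e-06, 2.160e-05, 4.800e-06, 7.680e-06]  ψ = [0, 0, 0, 3]  (obs o_3=1)
t=4: δ = [2.160e-06, 4.320e-07, 2.304e-07, 4.320e-07]  ψ = [1, 1, 3, 1]  (obs o_4=2)
t=5: δ = [8.640e-08, 6.480e-08, 1.296e-07, 6.480e-08]  ψ = [0, 0, 0, 0]  (obs o_5=4)
t=6: δ = [7.776e-09, 2.592e-09, 1.944e-09, 6.480e-09]  ψ = [2, 0, 3, 2]  (obs o_6=2)
backtrack: best end state = 0; path = [1, 0, 0, 1, 0, 2, 0]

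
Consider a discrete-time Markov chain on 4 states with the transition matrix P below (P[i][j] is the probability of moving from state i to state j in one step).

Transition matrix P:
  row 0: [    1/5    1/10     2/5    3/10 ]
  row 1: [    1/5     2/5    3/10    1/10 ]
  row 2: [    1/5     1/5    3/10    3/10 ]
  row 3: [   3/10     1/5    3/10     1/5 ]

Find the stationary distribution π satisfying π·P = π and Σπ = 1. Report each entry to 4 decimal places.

Balance equations π_j = Σ_i π_i·P[i][j]:
  π_0 = 1/5·π_0 + 1/5·π_1 + 1/5·π_2 + 3/10·π_3
  π_1 = 1/10·π_0 + 2/5·π_1 + 1/5·π_2 + 1/5·π_3
  π_2 = 2/5·π_0 + 3/10·π_1 + 3/10·π_2 + 3/10·π_3
  normalize: π_0 + π_1 + π_2 + π_3 = 1
Solving the linear system gives exactly π = [98/439, 195/878, 283/878, 102/439].

π = [0.2232, 0.2221, 0.3223, 0.2323]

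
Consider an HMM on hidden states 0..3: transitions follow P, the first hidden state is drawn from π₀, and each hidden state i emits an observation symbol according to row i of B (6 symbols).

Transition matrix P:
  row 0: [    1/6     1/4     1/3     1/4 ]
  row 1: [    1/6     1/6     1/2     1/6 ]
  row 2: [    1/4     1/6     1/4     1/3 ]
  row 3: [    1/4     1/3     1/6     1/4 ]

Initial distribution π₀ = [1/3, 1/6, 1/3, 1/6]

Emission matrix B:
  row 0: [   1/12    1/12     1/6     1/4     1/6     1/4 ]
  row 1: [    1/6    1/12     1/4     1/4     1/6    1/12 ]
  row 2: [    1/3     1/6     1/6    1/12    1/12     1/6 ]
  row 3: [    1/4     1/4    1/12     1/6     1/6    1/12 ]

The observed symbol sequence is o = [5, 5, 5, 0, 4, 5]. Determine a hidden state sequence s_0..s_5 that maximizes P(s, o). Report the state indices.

t=0: δ = [8.333e-02, 1.389e-02, 5.556e-02, 1.389e-02]  (obs o_0=5)
t=1: δ = [3.472e-03, 1.736e-03, 4.630e-03, 1.736e-03]  ψ = [0, 0, 0, 0]  (obs o_1=5)
t=2: δ = [2.894e-04, 7.234e-05, 1.929e-04, 1.286e-04]  ψ = [2, 0, 0, 2]  (obs o_2=5)
t=3: δ = [4.019e-06, 1.206e-05, 3.215e-05, 1.808e-05]  ψ = [0, 0, 0, 0]  (obs o_3=0)
t=4: δ = [1.340e-06, 1.005e-06, 6.698e-07, 1.786e-06]  ψ = [2, 3, 2, 2]  (obs o_4=4)
t=5: δ = [1.116e-07, 4.961e-08, 8.372e-08, 3.721e-08]  ψ = [3, 3, 1, 3]  (obs o_5=5)
backtrack: best end state = 0; path = [0, 2, 0, 2, 3, 0]

path = [0, 2, 0, 2, 3, 0]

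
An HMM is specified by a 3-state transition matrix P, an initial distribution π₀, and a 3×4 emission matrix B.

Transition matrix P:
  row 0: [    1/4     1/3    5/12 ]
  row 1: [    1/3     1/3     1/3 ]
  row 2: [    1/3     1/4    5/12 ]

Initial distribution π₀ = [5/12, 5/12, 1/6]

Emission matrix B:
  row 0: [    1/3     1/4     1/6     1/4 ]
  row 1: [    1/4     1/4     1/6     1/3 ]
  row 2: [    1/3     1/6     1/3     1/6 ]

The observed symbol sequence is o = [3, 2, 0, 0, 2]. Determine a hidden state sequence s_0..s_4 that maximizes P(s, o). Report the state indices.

t=0: δ = [1.042e-01, 1.389e-01, 2.778e-02]  (obs o_0=3)
t=1: δ = [7.716e-03, 7.716e-03, 1.543e-02]  ψ = [1, 1, 1]  (obs o_1=2)
t=2: δ = [1.715e-03, 9.645e-04, 2.143e-03]  ψ = [2, 2, 2]  (obs o_2=0)
t=3: δ = [2.381e-04, 1.429e-04, 2.977e-04]  ψ = [2, 0, 2]  (obs o_3=0)
t=4: δ = [1.654e-05, 1.323e-05, 4.135e-05]  ψ = [2, 0, 2]  (obs o_4=2)
backtrack: best end state = 2; path = [1, 2, 2, 2, 2]

path = [1, 2, 2, 2, 2]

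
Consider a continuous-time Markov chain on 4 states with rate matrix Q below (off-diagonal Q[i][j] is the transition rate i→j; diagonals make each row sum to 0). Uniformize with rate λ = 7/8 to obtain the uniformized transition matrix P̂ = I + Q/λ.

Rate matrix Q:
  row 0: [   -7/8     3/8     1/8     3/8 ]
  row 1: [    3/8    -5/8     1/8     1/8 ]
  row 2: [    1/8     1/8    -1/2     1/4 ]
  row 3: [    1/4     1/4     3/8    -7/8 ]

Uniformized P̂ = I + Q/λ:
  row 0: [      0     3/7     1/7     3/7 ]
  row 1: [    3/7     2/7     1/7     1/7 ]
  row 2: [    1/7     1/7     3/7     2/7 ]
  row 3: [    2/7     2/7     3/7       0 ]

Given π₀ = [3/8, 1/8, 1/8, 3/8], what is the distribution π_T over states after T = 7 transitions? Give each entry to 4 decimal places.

t=0: π = [0.3750, 0.1250, 0.1250, 0.3750]
t=1: π = [0.1786, 0.3214, 0.2857, 0.2143]
t=2: π = [0.2398, 0.2704, 0.2857, 0.2041]
t=3: π = [0.2150, 0.2792, 0.2828, 0.2230]
t=4: π = [0.2238, 0.2760, 0.2874, 0.2128]
t=5: π = [0.2202, 0.2766, 0.2858, 0.2174]
t=6: π = [0.2215, 0.2763, 0.2866, 0.2155]
t=7: π = [0.2210, 0.2764, 0.2863, 0.2163]

π = [0.2210, 0.2764, 0.2863, 0.2163]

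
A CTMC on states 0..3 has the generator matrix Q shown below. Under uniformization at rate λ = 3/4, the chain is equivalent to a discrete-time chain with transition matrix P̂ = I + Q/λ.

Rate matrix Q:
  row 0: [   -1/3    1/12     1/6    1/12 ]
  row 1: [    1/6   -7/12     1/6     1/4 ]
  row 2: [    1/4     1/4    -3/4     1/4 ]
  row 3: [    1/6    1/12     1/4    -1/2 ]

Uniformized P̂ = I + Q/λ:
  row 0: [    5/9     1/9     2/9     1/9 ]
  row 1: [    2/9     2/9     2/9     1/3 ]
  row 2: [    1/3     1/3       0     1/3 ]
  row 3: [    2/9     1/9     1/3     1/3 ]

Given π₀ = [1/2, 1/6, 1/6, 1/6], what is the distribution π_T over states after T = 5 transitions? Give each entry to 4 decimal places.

π = [0.3679, 0.1761, 0.2047, 0.2514]

t=0: π = [0.5000, 0.1667, 0.1667, 0.1667]
t=1: π = [0.4074, 0.1667, 0.2037, 0.2222]
t=2: π = [0.3807, 0.1749, 0.2016, 0.2428]
t=3: π = [0.3715, 0.1754, 0.2044, 0.2487]
t=4: π = [0.3688, 0.1760, 0.2044, 0.2508]
t=5: π = [0.3679, 0.1761, 0.2047, 0.2514]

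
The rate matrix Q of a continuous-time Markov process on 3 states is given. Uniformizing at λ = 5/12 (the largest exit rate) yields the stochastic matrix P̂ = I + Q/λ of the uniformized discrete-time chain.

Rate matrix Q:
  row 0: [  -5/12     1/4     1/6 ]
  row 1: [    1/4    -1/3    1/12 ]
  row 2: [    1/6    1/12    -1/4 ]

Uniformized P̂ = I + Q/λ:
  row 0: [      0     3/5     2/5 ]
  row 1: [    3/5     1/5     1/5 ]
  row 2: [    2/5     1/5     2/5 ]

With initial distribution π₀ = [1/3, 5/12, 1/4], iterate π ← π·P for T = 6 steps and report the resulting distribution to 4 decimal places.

t=0: π = [0.3333, 0.4167, 0.2500]
t=1: π = [0.3500, 0.3333, 0.3167]
t=2: π = [0.3267, 0.3400, 0.3333]
t=3: π = [0.3373, 0.3307, 0.3320]
t=4: π = [0.3312, 0.3349, 0.3339]
t=5: π = [0.3345, 0.3325, 0.3330]
t=6: π = [0.3327, 0.3338, 0.3335]

π = [0.3327, 0.3338, 0.3335]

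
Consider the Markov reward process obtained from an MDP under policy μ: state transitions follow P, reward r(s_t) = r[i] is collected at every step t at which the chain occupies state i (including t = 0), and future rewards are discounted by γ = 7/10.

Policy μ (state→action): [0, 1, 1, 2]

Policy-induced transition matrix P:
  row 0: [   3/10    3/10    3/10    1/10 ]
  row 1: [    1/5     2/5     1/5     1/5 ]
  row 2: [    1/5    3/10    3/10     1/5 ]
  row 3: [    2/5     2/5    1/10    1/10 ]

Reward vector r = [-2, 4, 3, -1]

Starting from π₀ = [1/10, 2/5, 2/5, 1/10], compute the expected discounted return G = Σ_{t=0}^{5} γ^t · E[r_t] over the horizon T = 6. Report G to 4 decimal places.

t=0: π = [0.1000, 0.4000, 0.4000, 0.1000], E[r] = 2.5000, γ^t·E[r] = 2.500000, running G = 2.500000
t=1: π = [0.2300, 0.3500, 0.2400, 0.1800], E[r] = 1.4800, γ^t·E[r] = 1.036000, running G = 3.536000
t=2: π = [0.2590, 0.3530, 0.2290, 0.1590], E[r] = 1.4220, γ^t·E[r] = 0.696780, running G = 4.232780
t=3: π = [0.2577, 0.3512, 0.2329, 0.1582], E[r] = 1.4299, γ^t·E[r] = 0.490456, running G = 4.723236
t=4: π = [0.2574, 0.3509, 0.2332, 0.1584], E[r] = 1.4303, γ^t·E[r] = 0.343403, running G = 5.066639
t=5: π = [0.2574, 0.3509, 0.2332, 0.1584], E[r] = 1.4301, γ^t·E[r] = 0.240365, running G = 5.307004

G = 5.3070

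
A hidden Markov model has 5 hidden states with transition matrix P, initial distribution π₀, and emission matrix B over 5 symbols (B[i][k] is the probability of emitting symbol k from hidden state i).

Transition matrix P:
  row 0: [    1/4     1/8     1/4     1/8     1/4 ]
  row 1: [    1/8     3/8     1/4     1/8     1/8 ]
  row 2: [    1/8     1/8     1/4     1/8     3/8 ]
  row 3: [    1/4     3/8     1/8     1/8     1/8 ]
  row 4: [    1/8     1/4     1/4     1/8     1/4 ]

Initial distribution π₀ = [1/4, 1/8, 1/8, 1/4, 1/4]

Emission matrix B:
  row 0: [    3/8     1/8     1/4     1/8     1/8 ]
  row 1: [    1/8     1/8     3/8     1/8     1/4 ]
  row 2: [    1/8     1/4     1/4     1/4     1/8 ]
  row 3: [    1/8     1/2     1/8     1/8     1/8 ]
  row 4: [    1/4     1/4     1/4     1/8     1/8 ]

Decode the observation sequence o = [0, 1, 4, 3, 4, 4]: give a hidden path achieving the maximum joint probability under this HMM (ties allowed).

t=0: δ = [9.375e-02, 1.562e-02, 1.562e-02, 3.125e-02, 6.250e-02]  (obs o_0=0)
t=1: δ = [2.930e-03, 1.953e-03, 5.859e-03, 5.859e-03, 5.859e-03]  ψ = [0, 4, 0, 0, 0]  (obs o_1=1)
t=2: δ = [1.831e-04, 5.493e-04, 1.831e-04, 9.155e-05, 2.747e-04]  ψ = [3, 3, 2, 2, 2]  (obs o_2=4)
t=3: δ = [8.583e-06, 2.575e-05, 3.433e-05, 8.583e-06, 8.583e-06]  ψ = [1, 1, 1, 1, 1]  (obs o_3=3)
t=4: δ = [5.364e-07, 2.414e-06, 1.073e-06, 5.364e-07, 1.609e-06]  ψ = [2, 1, 2, 2, 2]  (obs o_4=4)
t=5: δ = [3.772e-08, 2.263e-07, 7.544e-08, 3.772e-08, 5.029e-08]  ψ = [1, 1, 1, 1, 2]  (obs o_5=4)
backtrack: best end state = 1; path = [0, 3, 1, 1, 1, 1]

path = [0, 3, 1, 1, 1, 1]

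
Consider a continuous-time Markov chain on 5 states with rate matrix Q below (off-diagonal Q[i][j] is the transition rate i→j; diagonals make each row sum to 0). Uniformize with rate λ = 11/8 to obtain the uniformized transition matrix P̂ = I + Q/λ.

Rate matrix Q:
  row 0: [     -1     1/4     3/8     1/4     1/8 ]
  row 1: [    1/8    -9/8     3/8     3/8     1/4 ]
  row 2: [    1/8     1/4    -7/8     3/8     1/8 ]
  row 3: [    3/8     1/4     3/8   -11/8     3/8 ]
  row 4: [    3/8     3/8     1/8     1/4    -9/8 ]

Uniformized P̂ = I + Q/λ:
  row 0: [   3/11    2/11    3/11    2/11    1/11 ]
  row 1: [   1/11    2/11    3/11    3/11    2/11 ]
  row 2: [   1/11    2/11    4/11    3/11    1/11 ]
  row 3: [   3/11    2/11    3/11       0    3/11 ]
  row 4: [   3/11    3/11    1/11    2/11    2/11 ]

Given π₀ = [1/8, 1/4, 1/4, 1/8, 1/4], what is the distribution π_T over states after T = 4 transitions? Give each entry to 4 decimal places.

t=0: π = [0.1250, 0.2500, 0.2500, 0.1250, 0.2500]
t=1: π = [0.1818, 0.2045, 0.2500, 0.2045, 0.1591]
t=2: π = [0.1901, 0.1963, 0.2665, 0.1860, 0.1612]
t=3: π = [0.1886, 0.1965, 0.2677, 0.1901, 0.1572]
t=4: π = [0.1883, 0.1961, 0.2685, 0.1895, 0.1576]

π = [0.1883, 0.1961, 0.2685, 0.1895, 0.1576]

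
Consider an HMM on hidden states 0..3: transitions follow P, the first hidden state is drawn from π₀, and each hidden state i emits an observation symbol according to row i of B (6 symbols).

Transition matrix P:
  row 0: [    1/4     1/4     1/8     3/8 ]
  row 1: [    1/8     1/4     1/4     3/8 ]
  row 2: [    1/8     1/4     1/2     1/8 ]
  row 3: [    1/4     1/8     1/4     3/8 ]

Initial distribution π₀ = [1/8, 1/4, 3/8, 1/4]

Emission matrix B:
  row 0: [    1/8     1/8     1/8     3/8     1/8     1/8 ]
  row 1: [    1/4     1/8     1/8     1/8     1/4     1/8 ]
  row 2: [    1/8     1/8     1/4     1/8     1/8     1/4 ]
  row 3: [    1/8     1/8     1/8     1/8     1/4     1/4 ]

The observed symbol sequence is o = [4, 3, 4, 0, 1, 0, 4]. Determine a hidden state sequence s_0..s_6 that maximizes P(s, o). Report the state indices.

path = [3, 0, 3, 2, 2, 1, 3]

t=0: δ = [1.562e-02, 6.250e-02, 4.688e-02, 6.250e-02]  (obs o_0=4)
t=1: δ = [5.859e-03, 1.953e-03, 2.930e-03, 2.930e-03]  ψ = [3, 1, 2, 1]  (obs o_1=3)
t=2: δ = [1.831e-04, 3.662e-04, 1.831e-04, 5.493e-04]  ψ = [0, 0, 2, 0]  (obs o_2=4)
t=3: δ = [1.717e-05, 2.289e-05, 1.717e-05, 2.575e-05]  ψ = [3, 1, 3, 3]  (obs o_3=0)
t=4: δ = [8.047e-07, 7.153e-07, 1.073e-06, 1.207e-06]  ψ = [3, 1, 2, 3]  (obs o_4=1)
t=5: δ = [3.772e-08, 6.706e-08, 6.706e-08, 5.658e-08]  ψ = [3, 2, 2, 3]  (obs o_5=0)
t=6: δ = [1.768e-09, 4.191e-09, 4.191e-09, 6.286e-09]  ψ = [3, 1, 2, 1]  (obs o_6=4)
backtrack: best end state = 3; path = [3, 0, 3, 2, 2, 1, 3]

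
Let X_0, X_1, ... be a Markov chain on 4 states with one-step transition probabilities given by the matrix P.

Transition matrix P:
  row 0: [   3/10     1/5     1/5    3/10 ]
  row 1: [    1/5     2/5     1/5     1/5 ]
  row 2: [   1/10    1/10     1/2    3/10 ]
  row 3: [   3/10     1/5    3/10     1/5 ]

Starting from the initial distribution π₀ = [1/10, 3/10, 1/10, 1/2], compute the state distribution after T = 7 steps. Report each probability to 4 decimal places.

π = [0.2147, 0.2098, 0.3219, 0.2536]

t=0: π = [0.1000, 0.3000, 0.1000, 0.5000]
t=1: π = [0.2500, 0.2500, 0.2800, 0.2200]
t=2: π = [0.2190, 0.2220, 0.3060, 0.2530]
t=3: π = [0.2166, 0.2138, 0.3171, 0.2525]
t=4: π = [0.2152, 0.2111, 0.3204, 0.2534]
t=5: π = [0.2148, 0.2102, 0.3215, 0.2536]
t=6: π = [0.2147, 0.2099, 0.3218, 0.2536]
t=7: π = [0.2147, 0.2098, 0.3219, 0.2536]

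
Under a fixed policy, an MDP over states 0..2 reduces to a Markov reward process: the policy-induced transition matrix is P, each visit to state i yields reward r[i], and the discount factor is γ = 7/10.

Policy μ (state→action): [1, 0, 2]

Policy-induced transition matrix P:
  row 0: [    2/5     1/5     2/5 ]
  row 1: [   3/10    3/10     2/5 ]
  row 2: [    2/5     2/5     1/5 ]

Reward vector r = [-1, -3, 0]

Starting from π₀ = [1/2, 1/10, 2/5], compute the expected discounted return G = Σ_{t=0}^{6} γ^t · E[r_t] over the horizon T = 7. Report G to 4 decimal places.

G = -3.3888

t=0: π = [0.5000, 0.1000, 0.4000], E[r] = -0.8000, γ^t·E[r] = -0.800000, running G = -0.800000
t=1: π = [0.3900, 0.2900, 0.3200], E[r] = -1.2600, γ^t·E[r] = -0.882000, running G = -1.682000
t=2: π = [0.3710, 0.2930, 0.3360], E[r] = -1.2500, γ^t·E[r] = -0.612500, running G = -2.294500
t=3: π = [0.3707, 0.2965, 0.3328], E[r] = -1.2602, γ^t·E[r] = -0.432249, running G = -2.726749
t=4: π = [0.3704, 0.2962, 0.3334], E[r] = -1.2590, γ^t·E[r] = -0.302281, running G = -3.029030
t=5: π = [0.3704, 0.2963, 0.3333], E[r] = -1.2593, γ^t·E[r] = -0.211652, running G = -3.240681
t=6: π = [0.3704, 0.2963, 0.3333], E[r] = -1.2592, γ^t·E[r] = -0.148149, running G = -3.388831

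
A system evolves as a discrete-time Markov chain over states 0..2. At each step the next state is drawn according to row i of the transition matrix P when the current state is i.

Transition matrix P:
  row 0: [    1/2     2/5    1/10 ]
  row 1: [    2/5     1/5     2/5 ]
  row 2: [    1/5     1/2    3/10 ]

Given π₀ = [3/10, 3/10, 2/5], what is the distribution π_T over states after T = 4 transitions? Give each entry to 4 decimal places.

π = [0.3867, 0.3546, 0.2588]

t=0: π = [0.3000, 0.3000, 0.4000]
t=1: π = [0.3500, 0.3800, 0.2700]
t=2: π = [0.3810, 0.3510, 0.2680]
t=3: π = [0.3845, 0.3566, 0.2589]
t=4: π = [0.3867, 0.3546, 0.2588]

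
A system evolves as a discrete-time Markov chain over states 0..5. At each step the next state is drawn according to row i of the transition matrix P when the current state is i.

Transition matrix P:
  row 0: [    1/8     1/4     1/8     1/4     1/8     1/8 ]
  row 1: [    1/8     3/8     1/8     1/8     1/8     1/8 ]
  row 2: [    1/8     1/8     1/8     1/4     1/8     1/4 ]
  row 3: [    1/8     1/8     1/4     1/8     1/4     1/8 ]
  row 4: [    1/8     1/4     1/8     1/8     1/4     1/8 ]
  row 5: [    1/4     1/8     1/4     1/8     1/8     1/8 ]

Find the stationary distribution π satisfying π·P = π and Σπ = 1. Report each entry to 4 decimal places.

π = [0.1432, 0.2182, 0.1636, 0.1633, 0.1662, 0.1454]

Balance equations π_j = Σ_i π_i·P[i][j]:
  π_0 = 1/8·π_0 + 1/8·π_1 + 1/8·π_2 + 1/8·π_3 + 1/8·π_4 + 1/4·π_5
  π_1 = 1/4·π_0 + 3/8·π_1 + 1/8·π_2 + 1/8·π_3 + 1/4·π_4 + 1/8·π_5
  π_2 = 1/8·π_0 + 1/8·π_1 + 1/8·π_2 + 1/4·π_3 + 1/8·π_4 + 1/4·π_5
  π_3 = 1/4·π_0 + 1/8·π_1 + 1/4·π_2 + 1/8·π_3 + 1/8·π_4 + 1/8·π_5
  π_4 = 1/8·π_0 + 1/8·π_1 + 1/8·π_2 + 1/4·π_3 + 1/4·π_4 + 1/8·π_5
  normalize: π_0 + π_1 + π_2 + π_3 + π_4 + π_5 = 1
Solving the linear system gives exactly π = [568/3967, 6060/27769, 649/3967, 648/3967, 4615/27769, 577/3967].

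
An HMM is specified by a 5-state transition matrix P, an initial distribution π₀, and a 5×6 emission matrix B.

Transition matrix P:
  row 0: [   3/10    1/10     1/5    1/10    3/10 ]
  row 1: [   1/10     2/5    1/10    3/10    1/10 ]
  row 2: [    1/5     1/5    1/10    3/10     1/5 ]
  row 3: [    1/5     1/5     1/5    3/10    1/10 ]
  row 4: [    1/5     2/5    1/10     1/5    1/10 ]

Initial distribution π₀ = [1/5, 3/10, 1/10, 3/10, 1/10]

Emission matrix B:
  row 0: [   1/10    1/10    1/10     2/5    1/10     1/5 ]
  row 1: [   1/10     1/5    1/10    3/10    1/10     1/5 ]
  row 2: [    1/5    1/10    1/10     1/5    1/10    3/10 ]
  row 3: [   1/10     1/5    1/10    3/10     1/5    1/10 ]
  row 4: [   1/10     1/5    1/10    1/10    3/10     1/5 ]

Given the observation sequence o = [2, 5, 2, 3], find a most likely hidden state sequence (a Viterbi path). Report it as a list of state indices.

path = [1, 1, 1, 1]

t=0: δ = [2.000e-02, 3.000e-02, 1.000e-02, 3.000e-02, 1.000e-02]  (obs o_0=2)
t=1: δ = [1.200e-03, 2.400e-03, 1.800e-03, 9.000e-04, 1.200e-03]  ψ = [0, 1, 3, 1, 0]  (obs o_1=5)
t=2: δ = [3.600e-05, 9.600e-05, 2.400e-05, 7.200e-05, 3.600e-05]  ψ = [0, 1, 0, 1, 0]  (obs o_2=2)
t=3: δ = [5.760e-06, 1.152e-05, 2.880e-06, 8.640e-06, 1.080e-06]  ψ = [3, 1, 3, 1, 0]  (obs o_3=3)
backtrack: best end state = 1; path = [1, 1, 1, 1]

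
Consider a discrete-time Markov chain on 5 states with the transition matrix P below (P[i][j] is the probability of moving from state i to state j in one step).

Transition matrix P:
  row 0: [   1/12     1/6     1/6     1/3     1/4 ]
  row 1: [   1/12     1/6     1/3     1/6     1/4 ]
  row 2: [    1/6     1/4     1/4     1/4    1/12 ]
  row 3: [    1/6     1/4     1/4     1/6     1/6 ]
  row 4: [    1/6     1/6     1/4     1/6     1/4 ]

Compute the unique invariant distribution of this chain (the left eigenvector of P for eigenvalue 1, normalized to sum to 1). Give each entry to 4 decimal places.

π = [0.1380, 0.2056, 0.2556, 0.2110, 0.1898]

Balance equations π_j = Σ_i π_i·P[i][j]:
  π_0 = 1/12·π_0 + 1/12·π_1 + 1/6·π_2 + 1/6·π_3 + 1/6·π_4
  π_1 = 1/6·π_0 + 1/6·π_1 + 1/4·π_2 + 1/4·π_3 + 1/6·π_4
  π_2 = 1/6·π_0 + 1/3·π_1 + 1/4·π_2 + 1/4·π_3 + 1/4·π_4
  π_3 = 1/3·π_0 + 1/6·π_1 + 1/4·π_2 + 1/6·π_3 + 1/6·π_4
  normalize: π_0 + π_1 + π_2 + π_3 + π_4 = 1
Solving the linear system gives exactly π = [3079/22306, 4585/22306, 2851/11153, 2353/11153, 2117/11153].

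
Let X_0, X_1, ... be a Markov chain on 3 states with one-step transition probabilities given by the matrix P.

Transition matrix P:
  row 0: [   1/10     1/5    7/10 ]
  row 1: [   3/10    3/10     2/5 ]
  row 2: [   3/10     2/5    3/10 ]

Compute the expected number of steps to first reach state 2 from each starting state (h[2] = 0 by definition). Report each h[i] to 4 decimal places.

h = [1.5789, 2.1053, 0.0000]

First-step conditioning: h[2] = 0; for i ≠ 2, h[i] = 1 + Σ_k P[i][k]·h[k].
  h[0] = 1 + 1/10·h[0] + 1/5·h[1]
  h[1] = 1 + 3/10·h[0] + 3/10·h[1]
Solving the 2×2 linear system over states ≠ 2 gives exactly h = [30/19, 40/19, 0] (h[2] = 0 is the target).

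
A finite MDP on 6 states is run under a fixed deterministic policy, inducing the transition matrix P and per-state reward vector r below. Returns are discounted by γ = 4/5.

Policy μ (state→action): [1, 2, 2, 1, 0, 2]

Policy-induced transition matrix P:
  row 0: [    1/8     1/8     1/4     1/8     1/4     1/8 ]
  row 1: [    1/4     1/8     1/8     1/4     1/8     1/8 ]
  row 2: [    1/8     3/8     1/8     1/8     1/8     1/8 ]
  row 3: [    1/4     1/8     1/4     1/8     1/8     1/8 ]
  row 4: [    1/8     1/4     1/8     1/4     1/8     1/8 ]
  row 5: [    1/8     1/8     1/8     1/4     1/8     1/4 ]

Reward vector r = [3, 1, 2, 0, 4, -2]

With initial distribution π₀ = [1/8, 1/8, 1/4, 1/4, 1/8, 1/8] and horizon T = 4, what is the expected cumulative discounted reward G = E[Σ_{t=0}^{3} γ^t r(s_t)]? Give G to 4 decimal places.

t=0: π = [0.1250, 0.1250, 0.2500, 0.2500, 0.1250, 0.1250], E[r] = 1.2500, γ^t·E[r] = 1.250000, running G = 1.250000
t=1: π = [0.1719, 0.2031, 0.1719, 0.1719, 0.1406, 0.1406], E[r] = 1.3438, γ^t·E[r] = 1.075000, running G = 2.325000
t=2: π = [0.1719, 0.1855, 0.1680, 0.1855, 0.1465, 0.1426], E[r] = 1.3379, γ^t·E[r] = 0.856250, running G = 3.181250
t=3: π = [0.1714, 0.1853, 0.1697, 0.1843, 0.1465, 0.1428], E[r] = 1.3391, γ^t·E[r] = 0.685625, running G = 3.866875

G = 3.8669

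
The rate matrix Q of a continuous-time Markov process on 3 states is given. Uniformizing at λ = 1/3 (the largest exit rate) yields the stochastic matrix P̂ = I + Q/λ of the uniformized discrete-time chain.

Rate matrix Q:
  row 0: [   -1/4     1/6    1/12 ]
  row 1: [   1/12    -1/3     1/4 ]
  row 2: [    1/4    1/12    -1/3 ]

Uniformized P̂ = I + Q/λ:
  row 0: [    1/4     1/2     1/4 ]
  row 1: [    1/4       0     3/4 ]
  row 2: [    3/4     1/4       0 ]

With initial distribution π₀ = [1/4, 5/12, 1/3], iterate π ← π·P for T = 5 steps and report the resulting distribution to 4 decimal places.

π = [0.4040, 0.2860, 0.3101]

t=0: π = [0.2500, 0.4167, 0.3333]
t=1: π = [0.4167, 0.2083, 0.3750]
t=2: π = [0.4375, 0.3021, 0.2604]
t=3: π = [0.3802, 0.2839, 0.3359]
t=4: π = [0.4180, 0.2741, 0.3079]
t=5: π = [0.4040, 0.2860, 0.3101]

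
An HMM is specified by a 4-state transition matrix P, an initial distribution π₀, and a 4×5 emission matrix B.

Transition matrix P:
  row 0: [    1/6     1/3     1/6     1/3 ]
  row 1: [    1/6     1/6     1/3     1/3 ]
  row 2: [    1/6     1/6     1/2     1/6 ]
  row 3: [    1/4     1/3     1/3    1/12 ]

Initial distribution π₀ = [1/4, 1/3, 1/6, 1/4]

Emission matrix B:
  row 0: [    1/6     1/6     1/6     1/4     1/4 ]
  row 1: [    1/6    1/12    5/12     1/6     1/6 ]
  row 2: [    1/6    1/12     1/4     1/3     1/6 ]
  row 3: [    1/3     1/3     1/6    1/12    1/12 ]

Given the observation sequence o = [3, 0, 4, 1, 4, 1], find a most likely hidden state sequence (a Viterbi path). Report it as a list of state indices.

path = [0, 3, 0, 3, 0, 3]

t=0: δ = [6.250e-02, 5.556e-02, 5.556e-02, 2.083e-02]  (obs o_0=3)
t=1: δ = [1.736e-03, 3.472e-03, 4.630e-03, 6.944e-03]  ψ = [0, 0, 2, 0]  (obs o_1=0)
t=2: δ = [4.340e-04, 3.858e-04, 3.858e-04, 9.645e-05]  ψ = [3, 3, 2, 1]  (obs o_2=4)
t=3: δ = [1.206e-05, 1.206e-05, 1.608e-05, 4.823e-05]  ψ = [0, 0, 2, 0]  (obs o_3=1)
t=4: δ = [3.014e-06, 2.679e-06, 2.679e-06, 3.349e-07]  ψ = [3, 3, 3, 0]  (obs o_4=4)
t=5: δ = [8.372e-08, 8.372e-08, 1.116e-07, 3.349e-07]  ψ = [0, 0, 2, 0]  (obs o_5=1)
backtrack: best end state = 3; path = [0, 3, 0, 3, 0, 3]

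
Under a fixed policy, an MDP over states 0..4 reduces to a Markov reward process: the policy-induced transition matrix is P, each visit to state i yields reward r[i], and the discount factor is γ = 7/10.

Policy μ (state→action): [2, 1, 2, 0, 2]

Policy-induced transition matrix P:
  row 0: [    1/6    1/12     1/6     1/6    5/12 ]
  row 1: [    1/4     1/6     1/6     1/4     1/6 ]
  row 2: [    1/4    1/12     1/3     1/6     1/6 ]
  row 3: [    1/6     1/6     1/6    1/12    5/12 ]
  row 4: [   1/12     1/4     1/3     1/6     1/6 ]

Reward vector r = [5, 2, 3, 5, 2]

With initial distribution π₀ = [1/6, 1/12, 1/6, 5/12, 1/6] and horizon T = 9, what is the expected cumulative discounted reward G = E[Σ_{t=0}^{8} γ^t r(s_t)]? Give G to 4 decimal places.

G = 11.0487

t=0: π = [0.1667, 0.0833, 0.1667, 0.4167, 0.1667], E[r] = 3.9167, γ^t·E[r] = 3.916667, running G = 3.916667
t=1: π = [0.1736, 0.1528, 0.2222, 0.1389, 0.3125], E[r] = 3.1597, γ^t·E[r] = 2.211806, running G = 6.128472
t=2: π = [0.1719, 0.1597, 0.2558, 0.1678, 0.2448], E[r] = 3.2749, γ^t·E[r] = 1.604693, running G = 7.733166
t=3: π = [0.1809, 0.1514, 0.2501, 0.1660, 0.2516], E[r] = 3.2908, γ^t·E[r] = 1.128727, running G = 8.861893
t=4: π = [0.1792, 0.1517, 0.2503, 0.1655, 0.2534], E[r] = 3.2841, γ^t·E[r] = 0.788518, running G = 9.650411
t=5: π = [0.1791, 0.1520, 0.2506, 0.1655, 0.2528], E[r] = 3.2843, γ^t·E[r] = 0.551997, running G = 10.202408
t=6: π = [0.1791, 0.1519, 0.2506, 0.1655, 0.2528], E[r] = 3.2846, γ^t·E[r] = 0.386434, running G = 10.588843
t=7: π = [0.1791, 0.1519, 0.2506, 0.1655, 0.2528], E[r] = 3.2846, γ^t·E[r] = 0.270500, running G = 10.859342
t=8: π = [0.1791, 0.1519, 0.2506, 0.1655, 0.2528], E[r] = 3.2846, γ^t·E[r] = 0.189349, running G = 11.048692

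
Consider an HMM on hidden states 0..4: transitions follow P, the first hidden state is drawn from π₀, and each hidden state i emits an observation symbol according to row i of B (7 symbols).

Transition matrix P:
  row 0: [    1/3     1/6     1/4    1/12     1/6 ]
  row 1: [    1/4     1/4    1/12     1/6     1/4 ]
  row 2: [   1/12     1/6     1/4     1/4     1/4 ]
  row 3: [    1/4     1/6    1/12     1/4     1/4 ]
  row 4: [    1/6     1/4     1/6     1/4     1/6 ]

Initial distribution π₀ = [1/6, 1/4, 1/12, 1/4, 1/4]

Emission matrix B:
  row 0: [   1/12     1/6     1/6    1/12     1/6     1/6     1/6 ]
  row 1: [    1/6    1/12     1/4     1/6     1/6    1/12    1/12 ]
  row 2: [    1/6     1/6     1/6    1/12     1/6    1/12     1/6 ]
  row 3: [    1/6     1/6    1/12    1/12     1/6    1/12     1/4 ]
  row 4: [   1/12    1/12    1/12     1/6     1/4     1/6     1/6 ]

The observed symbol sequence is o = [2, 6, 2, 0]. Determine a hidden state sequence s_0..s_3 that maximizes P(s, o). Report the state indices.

t=0: δ = [2.778e-02, 6.250e-02, 1.389e-02, 2.083e-02, 2.083e-02]  (obs o_0=2)
t=1: δ = [2.604e-03, 1.302e-03, 1.157e-03, 2.604e-03, 2.604e-03]  ψ = [1, 1, 0, 1, 1]  (obs o_1=6)
t=2: δ = [1.447e-04, 1.628e-04, 1.085e-04, 5.425e-05, 5.425e-05]  ψ = [0, 4, 0, 3, 3]  (obs o_2=2)
t=3: δ = [4.019e-06, 6.782e-06, 6.028e-06, 4.521e-06, 3.391e-06]  ψ = [0, 1, 0, 1, 1]  (obs o_3=0)
backtrack: best end state = 1; path = [1, 4, 1, 1]

path = [1, 4, 1, 1]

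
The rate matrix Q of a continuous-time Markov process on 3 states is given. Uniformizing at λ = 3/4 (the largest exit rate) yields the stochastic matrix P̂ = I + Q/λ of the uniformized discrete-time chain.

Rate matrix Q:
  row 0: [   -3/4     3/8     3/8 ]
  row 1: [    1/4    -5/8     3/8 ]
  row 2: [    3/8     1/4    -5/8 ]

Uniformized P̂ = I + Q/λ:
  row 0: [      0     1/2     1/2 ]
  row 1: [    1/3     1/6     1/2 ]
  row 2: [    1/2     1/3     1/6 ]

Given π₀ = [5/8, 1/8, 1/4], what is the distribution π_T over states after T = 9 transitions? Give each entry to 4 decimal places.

π = [0.2968, 0.3282, 0.3750]

t=0: π = [0.6250, 0.1250, 0.2500]
t=1: π = [0.1667, 0.4167, 0.4167]
t=2: π = [0.3472, 0.2917, 0.3611]
t=3: π = [0.2778, 0.3426, 0.3796]
t=4: π = [0.3040, 0.3225, 0.3735]
t=5: π = [0.2942, 0.3302, 0.3755]
t=6: π = [0.2978, 0.3273, 0.3748]
t=7: π = [0.2965, 0.3284, 0.3751]
t=8: π = [0.2970, 0.3280, 0.3750]
t=9: π = [0.2968, 0.3282, 0.3750]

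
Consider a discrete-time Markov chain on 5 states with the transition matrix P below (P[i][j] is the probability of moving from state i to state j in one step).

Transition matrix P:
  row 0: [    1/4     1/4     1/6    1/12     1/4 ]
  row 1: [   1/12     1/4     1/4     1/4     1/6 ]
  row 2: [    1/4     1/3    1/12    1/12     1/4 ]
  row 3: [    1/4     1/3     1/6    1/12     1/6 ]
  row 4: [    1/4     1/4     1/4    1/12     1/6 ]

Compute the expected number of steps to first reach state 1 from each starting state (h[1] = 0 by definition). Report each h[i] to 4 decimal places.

h = [3.6873, 0.0000, 3.4036, 3.3818, 3.6655]

First-step conditioning: h[1] = 0; for i ≠ 1, h[i] = 1 + Σ_k P[i][k]·h[k].
  h[0] = 1 + 1/4·h[0] + 1/6·h[2] + 1/12·h[3] + 1/4·h[4]
  h[2] = 1 + 1/4·h[0] + 1/12·h[2] + 1/12·h[3] + 1/4·h[4]
  h[3] = 1 + 1/4·h[0] + 1/6·h[2] + 1/12·h[3] + 1/6·h[4]
  h[4] = 1 + 1/4·h[0] + 1/4·h[2] + 1/12·h[3] + 1/6·h[4]
Solving the 4×4 linear system over states ≠ 1 gives exactly h = [1014/275, 0, 936/275, 186/55, 1008/275] (h[1] = 0 is the target).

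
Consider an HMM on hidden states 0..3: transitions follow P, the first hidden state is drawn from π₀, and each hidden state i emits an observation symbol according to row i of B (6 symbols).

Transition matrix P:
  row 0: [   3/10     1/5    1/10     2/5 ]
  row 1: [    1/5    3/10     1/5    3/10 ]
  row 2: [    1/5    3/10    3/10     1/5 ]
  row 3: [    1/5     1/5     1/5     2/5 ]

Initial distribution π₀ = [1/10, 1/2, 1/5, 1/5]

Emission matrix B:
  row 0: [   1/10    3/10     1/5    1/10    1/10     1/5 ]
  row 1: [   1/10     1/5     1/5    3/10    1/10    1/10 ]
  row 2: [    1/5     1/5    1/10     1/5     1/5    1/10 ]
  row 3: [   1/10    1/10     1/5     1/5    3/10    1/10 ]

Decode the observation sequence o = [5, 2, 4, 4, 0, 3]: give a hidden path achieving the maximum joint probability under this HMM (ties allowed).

t=0: δ = [2.000e-02, 5.000e-02, 2.000e-02, 2.000e-02]  (obs o_0=5)
t=1: δ = [2.000e-03, 3.000e-03, 1.000e-03, 3.000e-03]  ψ = [1, 1, 1, 1]  (obs o_1=2)
t=2: δ = [6.000e-05, 9.000e-05, 1.200e-04, 3.600e-04]  ψ = [0, 1, 1, 3]  (obs o_2=4)
t=3: δ = [7.200e-06, 7.200e-06, 1.440e-05, 4.320e-05]  ψ = [3, 3, 3, 3]  (obs o_3=4)
t=4: δ = [8.640e-07, 8.640e-07, 1.728e-06, 1.728e-06]  ψ = [3, 3, 3, 3]  (obs o_4=0)
t=5: δ = [3.456e-08, 1.555e-07, 1.037e-07, 1.382e-07]  ψ = [2, 2, 2, 3]  (obs o_5=3)
backtrack: best end state = 1; path = [1, 3, 3, 3, 2, 1]

path = [1, 3, 3, 3, 2, 1]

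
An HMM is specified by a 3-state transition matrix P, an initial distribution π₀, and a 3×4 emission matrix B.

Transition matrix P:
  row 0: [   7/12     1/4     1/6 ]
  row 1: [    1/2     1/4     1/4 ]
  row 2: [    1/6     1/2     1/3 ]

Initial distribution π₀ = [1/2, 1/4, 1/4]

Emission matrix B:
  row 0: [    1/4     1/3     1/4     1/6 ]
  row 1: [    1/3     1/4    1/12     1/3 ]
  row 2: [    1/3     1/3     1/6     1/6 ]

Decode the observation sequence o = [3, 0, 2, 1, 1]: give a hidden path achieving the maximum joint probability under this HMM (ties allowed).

t=0: δ = [8.333e-02, 8.333e-02, 4.167e-02]  (obs o_0=3)
t=1: δ = [1.215e-02, 6.944e-03, 6.944e-03]  ψ = [0, 0, 1]  (obs o_1=0)
t=2: δ = [1.772e-03, 2.894e-04, 3.858e-04]  ψ = [0, 2, 2]  (obs o_2=2)
t=3: δ = [3.446e-04, 1.108e-04, 9.846e-05]  ψ = [0, 0, 0]  (obs o_3=1)
t=4: δ = [6.701e-05, 2.154e-05, 1.915e-05]  ψ = [0, 0, 0]  (obs o_4=1)
backtrack: best end state = 0; path = [0, 0, 0, 0, 0]

path = [0, 0, 0, 0, 0]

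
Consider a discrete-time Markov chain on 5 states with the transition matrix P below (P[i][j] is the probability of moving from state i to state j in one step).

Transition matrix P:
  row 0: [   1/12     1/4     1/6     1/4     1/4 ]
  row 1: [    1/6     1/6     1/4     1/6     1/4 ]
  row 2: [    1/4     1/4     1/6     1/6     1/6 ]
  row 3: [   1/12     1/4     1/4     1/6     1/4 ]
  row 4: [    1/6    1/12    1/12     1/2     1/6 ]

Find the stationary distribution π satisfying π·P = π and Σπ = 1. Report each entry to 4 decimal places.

Balance equations π_j = Σ_i π_i·P[i][j]:
  π_0 = 1/12·π_0 + 1/6·π_1 + 1/4·π_2 + 1/12·π_3 + 1/6·π_4
  π_1 = 1/4·π_0 + 1/6·π_1 + 1/4·π_2 + 1/4·π_3 + 1/12·π_4
  π_2 = 1/6·π_0 + 1/4·π_1 + 1/6·π_2 + 1/4·π_3 + 1/12·π_4
  π_3 = 1/4·π_0 + 1/6·π_1 + 1/6·π_2 + 1/6·π_3 + 1/2·π_4
  normalize: π_0 + π_1 + π_2 + π_3 + π_4 = 1
Solving the linear system gives exactly π = [3926/26379, 5209/26379, 4907/26379, 2209/8793, 5710/26379].

π = [0.1488, 0.1975, 0.1860, 0.2512, 0.2165]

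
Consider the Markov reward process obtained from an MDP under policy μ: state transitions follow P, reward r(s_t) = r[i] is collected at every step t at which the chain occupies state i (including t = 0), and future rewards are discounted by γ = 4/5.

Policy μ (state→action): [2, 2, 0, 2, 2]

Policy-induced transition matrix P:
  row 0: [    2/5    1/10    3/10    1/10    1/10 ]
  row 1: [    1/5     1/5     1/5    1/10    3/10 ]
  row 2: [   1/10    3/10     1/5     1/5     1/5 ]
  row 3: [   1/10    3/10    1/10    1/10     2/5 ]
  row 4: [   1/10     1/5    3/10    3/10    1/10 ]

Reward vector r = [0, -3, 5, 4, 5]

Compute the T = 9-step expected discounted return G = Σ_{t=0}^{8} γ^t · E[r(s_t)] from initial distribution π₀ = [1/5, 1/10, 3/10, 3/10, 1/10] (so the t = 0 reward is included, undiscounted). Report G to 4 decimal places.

G = 10.1180

t=0: π = [0.2000, 0.1000, 0.3000, 0.3000, 0.1000], E[r] = 2.9000, γ^t·E[r] = 2.900000, running G = 2.900000
t=1: π = [0.1700, 0.2400, 0.2000, 0.1500, 0.2400], E[r] = 2.0800, γ^t·E[r] = 1.664000, running G = 4.564000
t=2: π = [0.1750, 0.2180, 0.2260, 0.1680, 0.2130], E[r] = 2.2130, γ^t·E[r] = 1.416320, running G = 5.980320
t=3: π = [0.1743, 0.2219, 0.2220, 0.1652, 0.2166], E[r] = 2.1881, γ^t·E[r] = 1.120307, running G = 7.100627
t=4: π = [0.1745, 0.2213, 0.2226, 0.1655, 0.2161], E[r] = 2.1918, γ^t·E[r] = 0.897745, running G = 7.998372
t=5: π = [0.1745, 0.2214, 0.2225, 0.1655, 0.2162], E[r] = 2.1913, γ^t·E[r] = 0.718033, running G = 8.716405
t=6: π = [0.1745, 0.2214, 0.2225, 0.1655, 0.2162], E[r] = 2.1913, γ^t·E[r] = 0.574438, running G = 9.290843
t=7: π = [0.1745, 0.2214, 0.2225, 0.1655, 0.2162], E[r] = 2.1913, γ^t·E[r] = 0.459550, running G = 9.750392
t=8: π = [0.1745, 0.2214, 0.2225, 0.1655, 0.2162], E[r] = 2.1913, γ^t·E[r] = 0.367640, running G = 10.118032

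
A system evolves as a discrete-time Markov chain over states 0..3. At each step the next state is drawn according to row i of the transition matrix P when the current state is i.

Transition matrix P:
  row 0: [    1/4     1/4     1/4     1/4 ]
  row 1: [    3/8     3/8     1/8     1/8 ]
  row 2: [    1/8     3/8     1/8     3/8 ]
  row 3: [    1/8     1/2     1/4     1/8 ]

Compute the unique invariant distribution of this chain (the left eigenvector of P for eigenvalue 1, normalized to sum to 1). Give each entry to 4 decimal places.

Balance equations π_j = Σ_i π_i·P[i][j]:
  π_0 = 1/4·π_0 + 3/8·π_1 + 1/8·π_2 + 1/8·π_3
  π_1 = 1/4·π_0 + 3/8·π_1 + 3/8·π_2 + 1/2·π_3
  π_2 = 1/4·π_0 + 1/8·π_1 + 1/8·π_2 + 1/4·π_3
  normalize: π_0 + π_1 + π_2 + π_3 = 1
Solving the linear system gives exactly π = [37/149, 55/149, 27/149, 30/149].

π = [0.2483, 0.3691, 0.1812, 0.2013]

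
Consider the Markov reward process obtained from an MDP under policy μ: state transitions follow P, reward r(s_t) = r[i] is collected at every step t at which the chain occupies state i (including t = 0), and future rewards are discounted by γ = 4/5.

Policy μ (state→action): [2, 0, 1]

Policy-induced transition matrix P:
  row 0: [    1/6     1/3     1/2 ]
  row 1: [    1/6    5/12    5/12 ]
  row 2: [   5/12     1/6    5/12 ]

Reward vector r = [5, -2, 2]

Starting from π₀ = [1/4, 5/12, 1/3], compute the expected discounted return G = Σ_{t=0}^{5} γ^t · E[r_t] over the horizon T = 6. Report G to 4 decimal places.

t=0: π = [0.2500, 0.4167, 0.3333], E[r] = 1.0833, γ^t·E[r] = 1.083333, running G = 1.083333
t=1: π = [0.2500, 0.3125, 0.4375], E[r] = 1.5000, γ^t·E[r] = 1.200000, running G = 2.283333
t=2: π = [0.2760, 0.2865, 0.4375], E[r] = 1.6823, γ^t·E[r] = 1.076667, running G = 3.360000
t=3: π = [0.2760, 0.2843, 0.4397], E[r] = 1.6910, γ^t·E[r] = 0.865778, running G = 4.225778
t=4: π = [0.2766, 0.2837, 0.4397], E[r] = 1.6948, γ^t·E[r] = 0.694178, running G = 4.919956
t=5: π = [0.2766, 0.2837, 0.4397], E[r] = 1.6950, γ^t·E[r] = 0.555401, running G = 5.475357

G = 5.4754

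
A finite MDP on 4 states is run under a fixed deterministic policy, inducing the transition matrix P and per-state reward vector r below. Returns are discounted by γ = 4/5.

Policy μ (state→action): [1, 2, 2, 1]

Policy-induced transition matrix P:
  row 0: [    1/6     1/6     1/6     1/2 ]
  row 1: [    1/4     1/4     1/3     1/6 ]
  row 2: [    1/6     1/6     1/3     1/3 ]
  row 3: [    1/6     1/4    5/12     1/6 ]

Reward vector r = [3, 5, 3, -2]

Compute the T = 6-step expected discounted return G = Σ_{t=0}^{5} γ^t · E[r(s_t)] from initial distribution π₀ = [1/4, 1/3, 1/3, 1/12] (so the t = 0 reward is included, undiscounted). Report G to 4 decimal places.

G = 8.5403

t=0: π = [0.2500, 0.3333, 0.3333, 0.0833], E[r] = 3.2500, γ^t·E[r] = 3.250000, running G = 3.250000
t=1: π = [0.1944, 0.2014, 0.2986, 0.3056], E[r] = 1.8750, γ^t·E[r] = 1.500000, running G = 4.750000
t=2: π = [0.1834, 0.2089, 0.3264, 0.2813], E[r] = 2.0116, γ^t·E[r] = 1.287407, running G = 6.037407
t=3: π = [0.1841, 0.2075, 0.3262, 0.2822], E[r] = 2.0040, γ^t·E[r] = 1.026025, running G = 7.063432
t=4: π = [0.1840, 0.2075, 0.3262, 0.2824], E[r] = 2.0030, γ^t·E[r] = 0.820428, running G = 7.883860
t=5: π = [0.1840, 0.2075, 0.3262, 0.2823], E[r] = 2.0032, γ^t·E[r] = 0.656420, running G = 8.540280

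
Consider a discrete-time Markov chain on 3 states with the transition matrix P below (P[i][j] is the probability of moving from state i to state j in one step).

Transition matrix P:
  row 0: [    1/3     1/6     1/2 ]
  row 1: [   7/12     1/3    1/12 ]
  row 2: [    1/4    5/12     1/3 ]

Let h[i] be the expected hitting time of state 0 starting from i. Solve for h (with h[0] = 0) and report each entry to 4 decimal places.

h = [0.0000, 1.8305, 2.6441]

First-step conditioning: h[0] = 0; for i ≠ 0, h[i] = 1 + Σ_k P[i][k]·h[k].
  h[1] = 1 + 1/3·h[1] + 1/12·h[2]
  h[2] = 1 + 5/12·h[1] + 1/3·h[2]
Solving the 2×2 linear system over states ≠ 0 gives exactly h = [0, 108/59, 156/59] (h[0] = 0 is the target).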